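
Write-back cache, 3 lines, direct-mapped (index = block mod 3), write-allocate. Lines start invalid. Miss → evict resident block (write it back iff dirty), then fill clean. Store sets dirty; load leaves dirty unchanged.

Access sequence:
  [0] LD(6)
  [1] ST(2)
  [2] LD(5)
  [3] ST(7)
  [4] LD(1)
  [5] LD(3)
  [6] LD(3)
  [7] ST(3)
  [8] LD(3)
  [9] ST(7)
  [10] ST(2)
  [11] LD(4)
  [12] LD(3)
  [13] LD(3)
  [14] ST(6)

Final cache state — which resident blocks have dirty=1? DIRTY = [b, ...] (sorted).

0: R B6 → L0 miss [-]
1: W B2 → L2 miss [D]
2: R B5 → L2 miss wb→B2 [-]
3: W B7 → L1 miss [D]
4: R B1 → L1 miss wb→B7 [-]
5: R B3 → L0 miss [-]
6: R B3 → L0 hit [-]
7: W B3 → L0 hit [D]
8: R B3 → L0 hit [D]
9: W B7 → L1 miss [D]
10: W B2 → L2 miss [D]
11: R B4 → L1 miss wb→B7 [-]
12: R B3 → L0 hit [D]
13: R B3 → L0 hit [D]
14: W B6 → L0 miss wb→B3 [D]

DIRTY = [2, 6]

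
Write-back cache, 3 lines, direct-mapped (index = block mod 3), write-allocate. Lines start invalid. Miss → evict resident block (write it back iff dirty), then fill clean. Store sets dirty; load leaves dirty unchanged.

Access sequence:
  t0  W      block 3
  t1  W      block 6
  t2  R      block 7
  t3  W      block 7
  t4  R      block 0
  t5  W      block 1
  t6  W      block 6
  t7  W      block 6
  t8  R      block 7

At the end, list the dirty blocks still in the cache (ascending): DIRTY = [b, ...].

0: W B3 → L0 miss [D]
1: W B6 → L0 miss wb→B3 [D]
2: R B7 → L1 miss [-]
3: W B7 → L1 hit [D]
4: R B0 → L0 miss wb→B6 [-]
5: W B1 → L1 miss wb→B7 [D]
6: W B6 → L0 miss [D]
7: W B6 → L0 hit [D]
8: R B7 → L1 miss wb→B1 [-]

DIRTY = [6]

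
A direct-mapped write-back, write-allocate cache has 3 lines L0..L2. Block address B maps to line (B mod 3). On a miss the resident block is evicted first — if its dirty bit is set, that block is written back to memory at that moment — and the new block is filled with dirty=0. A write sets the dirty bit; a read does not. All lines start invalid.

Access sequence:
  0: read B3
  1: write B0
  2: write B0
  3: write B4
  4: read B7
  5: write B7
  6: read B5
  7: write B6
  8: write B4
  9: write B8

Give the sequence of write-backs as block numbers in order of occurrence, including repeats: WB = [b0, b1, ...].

WB = [4, 0, 7]

0: R B3 → L0 miss [-]
1: W B0 → L0 miss [D]
2: W B0 → L0 hit [D]
3: W B4 → L1 miss [D]
4: R B7 → L1 miss wb→B4 [-]
5: W B7 → L1 hit [D]
6: R B5 → L2 miss [-]
7: W B6 → L0 miss wb→B0 [D]
8: W B4 → L1 miss wb→B7 [D]
9: W B8 → L2 miss [D]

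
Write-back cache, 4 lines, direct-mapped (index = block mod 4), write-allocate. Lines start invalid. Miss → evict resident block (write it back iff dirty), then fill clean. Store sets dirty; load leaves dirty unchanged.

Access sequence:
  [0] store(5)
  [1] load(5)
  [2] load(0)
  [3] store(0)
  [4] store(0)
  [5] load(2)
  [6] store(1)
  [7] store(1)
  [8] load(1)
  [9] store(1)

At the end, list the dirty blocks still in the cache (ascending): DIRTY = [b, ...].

DIRTY = [0, 1]

0: W B5 → L1 miss [D]
1: R B5 → L1 hit [D]
2: R B0 → L0 miss [-]
3: W B0 → L0 hit [D]
4: W B0 → L0 hit [D]
5: R B2 → L2 miss [-]
6: W B1 → L1 miss wb→B5 [D]
7: W B1 → L1 hit [D]
8: R B1 → L1 hit [D]
9: W B1 → L1 hit [D]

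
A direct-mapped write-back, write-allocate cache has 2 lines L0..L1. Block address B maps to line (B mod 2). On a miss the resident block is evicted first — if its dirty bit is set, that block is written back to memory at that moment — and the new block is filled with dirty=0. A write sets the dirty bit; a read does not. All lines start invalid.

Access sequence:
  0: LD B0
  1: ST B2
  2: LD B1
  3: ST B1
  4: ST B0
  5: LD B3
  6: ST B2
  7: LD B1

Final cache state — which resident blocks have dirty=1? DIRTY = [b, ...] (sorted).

0: R B0 → L0 miss [-]
1: W B2 → L0 miss [D]
2: R B1 → L1 miss [-]
3: W B1 → L1 hit [D]
4: W B0 → L0 miss wb→B2 [D]
5: R B3 → L1 miss wb→B1 [-]
6: W B2 → L0 miss wb→B0 [D]
7: R B1 → L1 miss [-]

DIRTY = [2]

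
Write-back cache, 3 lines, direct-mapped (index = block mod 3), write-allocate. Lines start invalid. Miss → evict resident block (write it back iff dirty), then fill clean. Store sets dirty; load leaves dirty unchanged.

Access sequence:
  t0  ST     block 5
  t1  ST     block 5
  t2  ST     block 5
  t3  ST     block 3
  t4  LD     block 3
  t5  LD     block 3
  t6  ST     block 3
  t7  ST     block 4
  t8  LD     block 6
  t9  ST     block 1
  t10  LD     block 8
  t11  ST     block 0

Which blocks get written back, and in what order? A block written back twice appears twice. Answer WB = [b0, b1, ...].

WB = [3, 4, 5]

0: W B5 -> L2 miss  d=D]
1: W B5 -> L2 hit  d=D]
2: W B5 -> L2 hit  d=D]
3: W B3 -> L0 miss  d=D]
4: R B3 -> L0 hit  d=D]
5: R B3 -> L0 hit  d=D]
6: W B3 -> L0 hit  d=D]
7: W B4 -> L1 miss  d=D]
8: R B6 -> L0 miss wb->B3  d=-]
9: W B1 -> L1 miss wb->B4  d=D]
10: R B8 -> L2 miss wb->B5  d=-]
11: W B0 -> L0 miss  d=D]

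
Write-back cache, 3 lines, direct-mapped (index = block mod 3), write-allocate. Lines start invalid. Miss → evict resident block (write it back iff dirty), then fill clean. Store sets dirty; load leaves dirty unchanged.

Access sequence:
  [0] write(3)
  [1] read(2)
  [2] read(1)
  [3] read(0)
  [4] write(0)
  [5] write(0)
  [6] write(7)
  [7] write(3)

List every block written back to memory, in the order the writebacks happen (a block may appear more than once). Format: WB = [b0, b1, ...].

0: W B3 -> L0 miss  d=D]
1: R B2 -> L2 miss  d=-]
2: R B1 -> L1 miss  d=-]
3: R B0 -> L0 miss wb->B3  d=-]
4: W B0 -> L0 hit  d=D]
5: W B0 -> L0 hit  d=D]
6: W B7 -> L1 miss  d=D]
7: W B3 -> L0 miss wb->B0  d=D]

WB = [3, 0]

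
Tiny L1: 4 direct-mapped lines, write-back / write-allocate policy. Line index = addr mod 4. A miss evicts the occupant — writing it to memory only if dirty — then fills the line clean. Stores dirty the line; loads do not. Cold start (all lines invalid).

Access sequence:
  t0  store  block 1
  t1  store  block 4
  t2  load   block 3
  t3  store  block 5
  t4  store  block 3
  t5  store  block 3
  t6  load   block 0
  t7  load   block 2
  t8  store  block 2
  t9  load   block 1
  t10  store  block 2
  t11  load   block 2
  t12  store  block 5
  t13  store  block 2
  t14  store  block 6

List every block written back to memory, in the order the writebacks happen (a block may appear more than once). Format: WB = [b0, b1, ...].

WB = [1, 4, 5, 2]

  0 | W B1 → L1 miss [D]
  1 | W B4 → L0 miss [D]
  2 | R B3 → L3 miss [-]
  3 | W B5 → L1 miss wb→B1 [D]
  4 | W B3 → L3 hit [D]
  5 | W B3 → L3 hit [D]
  6 | R B0 → L0 miss wb→B4 [-]
  7 | R B2 → L2 miss [-]
  8 | W B2 → L2 hit [D]
  9 | R B1 → L1 miss wb→B5 [-]
  10 | W B2 → L2 hit [D]
  11 | R B2 → L2 hit [D]
  12 | W B5 → L1 miss [D]
  13 | W B2 → L2 hit [D]
  14 | W B6 → L2 miss wb→B2 [D]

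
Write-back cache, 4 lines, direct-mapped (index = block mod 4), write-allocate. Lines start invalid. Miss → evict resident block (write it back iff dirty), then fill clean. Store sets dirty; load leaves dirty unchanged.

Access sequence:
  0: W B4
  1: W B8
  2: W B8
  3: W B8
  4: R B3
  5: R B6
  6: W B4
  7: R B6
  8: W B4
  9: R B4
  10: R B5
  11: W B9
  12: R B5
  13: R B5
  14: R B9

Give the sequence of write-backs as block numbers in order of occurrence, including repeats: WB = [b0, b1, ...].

  0 | W B4 → L0 miss [D]
  1 | W B8 → L0 miss wb→B4 [D]
  2 | W B8 → L0 hit [D]
  3 | W B8 → L0 hit [D]
  4 | R B3 → L3 miss [-]
  5 | R B6 → L2 miss [-]
  6 | W B4 → L0 miss wb→B8 [D]
  7 | R B6 → L2 hit [-]
  8 | W B4 → L0 hit [D]
  9 | R B4 → L0 hit [D]
  10 | R B5 → L1 miss [-]
  11 | W B9 → L1 miss [D]
  12 | R B5 → L1 miss wb→B9 [-]
  13 | R B5 → L1 hit [-]
  14 | R B9 → L1 miss [-]

WB = [4, 8, 9]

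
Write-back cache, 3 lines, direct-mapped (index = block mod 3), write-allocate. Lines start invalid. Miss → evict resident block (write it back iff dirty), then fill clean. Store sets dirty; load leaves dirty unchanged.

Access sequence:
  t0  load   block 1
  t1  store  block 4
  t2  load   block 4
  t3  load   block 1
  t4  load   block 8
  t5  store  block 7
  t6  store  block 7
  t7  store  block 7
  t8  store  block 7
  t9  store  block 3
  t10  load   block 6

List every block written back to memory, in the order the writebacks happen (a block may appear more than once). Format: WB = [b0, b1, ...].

0: R B1 → L1 miss [-]
1: W B4 → L1 miss [D]
2: R B4 → L1 hit [D]
3: R B1 → L1 miss wb→B4 [-]
4: R B8 → L2 miss [-]
5: W B7 → L1 miss [D]
6: W B7 → L1 hit [D]
7: W B7 → L1 hit [D]
8: W B7 → L1 hit [D]
9: W B3 → L0 miss [D]
10: R B6 → L0 miss wb→B3 [-]

WB = [4, 3]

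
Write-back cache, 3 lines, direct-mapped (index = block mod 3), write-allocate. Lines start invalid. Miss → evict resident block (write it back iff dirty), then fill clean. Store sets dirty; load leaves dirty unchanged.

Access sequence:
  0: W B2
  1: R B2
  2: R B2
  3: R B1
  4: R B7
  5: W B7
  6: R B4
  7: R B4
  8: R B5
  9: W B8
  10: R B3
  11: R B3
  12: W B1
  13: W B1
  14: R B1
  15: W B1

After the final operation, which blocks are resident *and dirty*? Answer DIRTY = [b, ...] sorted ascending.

DIRTY = [1, 8]

0: W B2 → L2 miss [D]
1: R B2 → L2 hit [D]
2: R B2 → L2 hit [D]
3: R B1 → L1 miss [-]
4: R B7 → L1 miss [-]
5: W B7 → L1 hit [D]
6: R B4 → L1 miss wb→B7 [-]
7: R B4 → L1 hit [-]
8: R B5 → L2 miss wb→B2 [-]
9: W B8 → L2 miss [D]
10: R B3 → L0 miss [-]
11: R B3 → L0 hit [-]
12: W B1 → L1 miss [D]
13: W B1 → L1 hit [D]
14: R B1 → L1 hit [D]
15: W B1 → L1 hit [D]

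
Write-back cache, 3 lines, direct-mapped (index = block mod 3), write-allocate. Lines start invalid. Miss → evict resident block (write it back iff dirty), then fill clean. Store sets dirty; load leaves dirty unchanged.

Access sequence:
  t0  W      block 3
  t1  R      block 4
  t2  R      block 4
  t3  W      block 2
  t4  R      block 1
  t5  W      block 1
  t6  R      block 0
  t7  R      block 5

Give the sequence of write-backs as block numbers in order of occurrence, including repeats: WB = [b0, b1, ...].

WB = [3, 2]

0: W B3 → L0 miss [D]
1: R B4 → L1 miss [-]
2: R B4 → L1 hit [-]
3: W B2 → L2 miss [D]
4: R B1 → L1 miss [-]
5: W B1 → L1 hit [D]
6: R B0 → L0 miss wb→B3 [-]
7: R B5 → L2 miss wb→B2 [-]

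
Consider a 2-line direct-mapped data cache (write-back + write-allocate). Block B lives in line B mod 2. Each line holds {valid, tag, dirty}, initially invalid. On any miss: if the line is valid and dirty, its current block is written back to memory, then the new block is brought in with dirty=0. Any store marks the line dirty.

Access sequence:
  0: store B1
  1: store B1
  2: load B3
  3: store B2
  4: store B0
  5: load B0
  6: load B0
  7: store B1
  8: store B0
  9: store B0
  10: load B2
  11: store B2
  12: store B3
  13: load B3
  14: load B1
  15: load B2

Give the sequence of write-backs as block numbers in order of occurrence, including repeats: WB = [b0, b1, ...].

  0 | W B1 → L1 miss [D]
  1 | W B1 → L1 hit [D]
  2 | R B3 → L1 miss wb→B1 [-]
  3 | W B2 → L0 miss [D]
  4 | W B0 → L0 miss wb→B2 [D]
  5 | R B0 → L0 hit [D]
  6 | R B0 → L0 hit [D]
  7 | W B1 → L1 miss [D]
  8 | W B0 → L0 hit [D]
  9 | W B0 → L0 hit [D]
  10 | R B2 → L0 miss wb→B0 [-]
  11 | W B2 → L0 hit [D]
  12 | W B3 → L1 miss wb→B1 [D]
  13 | R B3 → L1 hit [D]
  14 | R B1 → L1 miss wb→B3 [-]
  15 | R B2 → L0 hit [D]

WB = [1, 2, 0, 1, 3]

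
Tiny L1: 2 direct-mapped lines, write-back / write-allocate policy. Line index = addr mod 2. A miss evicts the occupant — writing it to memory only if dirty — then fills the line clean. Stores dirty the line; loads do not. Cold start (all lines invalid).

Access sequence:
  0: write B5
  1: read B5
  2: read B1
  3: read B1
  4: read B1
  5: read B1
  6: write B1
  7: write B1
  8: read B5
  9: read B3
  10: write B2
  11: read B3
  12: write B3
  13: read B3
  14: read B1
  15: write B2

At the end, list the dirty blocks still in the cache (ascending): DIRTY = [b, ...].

DIRTY = [2]

  0 | W B5 → L1 miss [D]
  1 | R B5 → L1 hit [D]
  2 | R B1 → L1 miss wb→B5 [-]
  3 | R B1 → L1 hit [-]
  4 | R B1 → L1 hit [-]
  5 | R B1 → L1 hit [-]
  6 | W B1 → L1 hit [D]
  7 | W B1 → L1 hit [D]
  8 | R B5 → L1 miss wb→B1 [-]
  9 | R B3 → L1 miss [-]
  10 | W B2 → L0 miss [D]
  11 | R B3 → L1 hit [-]
  12 | W B3 → L1 hit [D]
  13 | R B3 → L1 hit [D]
  14 | R B1 → L1 miss wb→B3 [-]
  15 | W B2 → L0 hit [D]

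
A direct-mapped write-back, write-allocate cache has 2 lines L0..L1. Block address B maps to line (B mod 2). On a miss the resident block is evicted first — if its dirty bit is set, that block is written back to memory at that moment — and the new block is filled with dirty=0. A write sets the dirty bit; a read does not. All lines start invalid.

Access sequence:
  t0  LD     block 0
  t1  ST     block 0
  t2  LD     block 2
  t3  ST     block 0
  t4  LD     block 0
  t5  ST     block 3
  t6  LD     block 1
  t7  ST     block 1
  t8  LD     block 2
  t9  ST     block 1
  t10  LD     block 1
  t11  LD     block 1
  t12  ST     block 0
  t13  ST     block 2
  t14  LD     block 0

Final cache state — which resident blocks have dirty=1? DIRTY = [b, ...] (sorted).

DIRTY = [1]

0: R B0 → L0 miss [-]
1: W B0 → L0 hit [D]
2: R B2 → L0 miss wb→B0 [-]
3: W B0 → L0 miss [D]
4: R B0 → L0 hit [D]
5: W B3 → L1 miss [D]
6: R B1 → L1 miss wb→B3 [-]
7: W B1 → L1 hit [D]
8: R B2 → L0 miss wb→B0 [-]
9: W B1 → L1 hit [D]
10: R B1 → L1 hit [D]
11: R B1 → L1 hit [D]
12: W B0 → L0 miss [D]
13: W B2 → L0 miss wb→B0 [D]
14: R B0 → L0 miss wb→B2 [-]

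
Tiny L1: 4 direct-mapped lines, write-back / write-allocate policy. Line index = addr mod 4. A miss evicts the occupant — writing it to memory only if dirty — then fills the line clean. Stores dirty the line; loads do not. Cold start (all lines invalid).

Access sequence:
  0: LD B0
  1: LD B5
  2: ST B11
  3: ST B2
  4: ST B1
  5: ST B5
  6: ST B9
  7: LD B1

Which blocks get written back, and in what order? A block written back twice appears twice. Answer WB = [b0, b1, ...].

WB = [1, 5, 9]

0: R B0 -> L0 miss  d=-]
1: R B5 -> L1 miss  d=-]
2: W B11 -> L3 miss  d=D]
3: W B2 -> L2 miss  d=D]
4: W B1 -> L1 miss  d=D]
5: W B5 -> L1 miss wb->B1  d=D]
6: W B9 -> L1 miss wb->B5  d=D]
7: R B1 -> L1 miss wb->B9  d=-]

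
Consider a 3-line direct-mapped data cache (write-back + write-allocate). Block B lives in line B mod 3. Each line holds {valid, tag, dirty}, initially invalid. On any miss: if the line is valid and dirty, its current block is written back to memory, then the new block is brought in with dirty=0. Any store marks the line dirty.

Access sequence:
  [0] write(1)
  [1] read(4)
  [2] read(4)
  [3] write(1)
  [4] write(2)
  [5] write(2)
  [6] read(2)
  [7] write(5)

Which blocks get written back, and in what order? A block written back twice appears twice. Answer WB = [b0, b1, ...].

0: W B1 -> L1 miss  d=D]
1: R B4 -> L1 miss wb->B1  d=-]
2: R B4 -> L1 hit  d=-]
3: W B1 -> L1 miss  d=D]
4: W B2 -> L2 miss  d=D]
5: W B2 -> L2 hit  d=D]
6: R B2 -> L2 hit  d=D]
7: W B5 -> L2 miss wb->B2  d=D]

WB = [1, 2]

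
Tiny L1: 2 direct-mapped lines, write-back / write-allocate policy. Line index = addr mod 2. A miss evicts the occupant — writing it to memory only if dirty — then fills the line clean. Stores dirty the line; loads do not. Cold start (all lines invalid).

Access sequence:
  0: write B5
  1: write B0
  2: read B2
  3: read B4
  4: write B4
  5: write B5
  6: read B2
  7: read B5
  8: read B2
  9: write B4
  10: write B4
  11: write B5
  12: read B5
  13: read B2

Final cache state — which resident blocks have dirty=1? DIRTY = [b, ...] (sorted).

DIRTY = [5]

0: W B5 -> L1 miss  d=D]
1: W B0 -> L0 miss  d=D]
2: R B2 -> L0 miss wb->B0  d=-]
3: R B4 -> L0 miss  d=-]
4: W B4 -> L0 hit  d=D]
5: W B5 -> L1 hit  d=D]
6: R B2 -> L0 miss wb->B4  d=-]
7: R B5 -> L1 hit  d=D]
8: R B2 -> L0 hit  d=-]
9: W B4 -> L0 miss  d=D]
10: W B4 -> L0 hit  d=D]
11: W B5 -> L1 hit  d=D]
12: R B5 -> L1 hit  d=D]
13: R B2 -> L0 miss wb->B4  d=-]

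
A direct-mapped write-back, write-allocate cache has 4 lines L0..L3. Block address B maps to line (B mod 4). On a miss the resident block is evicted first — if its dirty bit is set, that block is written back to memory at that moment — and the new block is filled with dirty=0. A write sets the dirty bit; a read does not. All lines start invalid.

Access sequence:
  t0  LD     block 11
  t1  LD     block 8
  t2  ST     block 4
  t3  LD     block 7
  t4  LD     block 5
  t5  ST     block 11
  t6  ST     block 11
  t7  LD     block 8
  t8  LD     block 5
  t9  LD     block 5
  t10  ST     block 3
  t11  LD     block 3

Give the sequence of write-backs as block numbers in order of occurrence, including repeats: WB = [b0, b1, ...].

  0 | R B11 → L3 miss [-]
  1 | R B8 → L0 miss [-]
  2 | W B4 → L0 miss [D]
  3 | R B7 → L3 miss [-]
  4 | R B5 → L1 miss [-]
  5 | W B11 → L3 miss [D]
  6 | W B11 → L3 hit [D]
  7 | R B8 → L0 miss wb→B4 [-]
  8 | R B5 → L1 hit [-]
  9 | R B5 → L1 hit [-]
  10 | W B3 → L3 miss wb→B11 [D]
  11 | R B3 → L3 hit [D]

WB = [4, 11]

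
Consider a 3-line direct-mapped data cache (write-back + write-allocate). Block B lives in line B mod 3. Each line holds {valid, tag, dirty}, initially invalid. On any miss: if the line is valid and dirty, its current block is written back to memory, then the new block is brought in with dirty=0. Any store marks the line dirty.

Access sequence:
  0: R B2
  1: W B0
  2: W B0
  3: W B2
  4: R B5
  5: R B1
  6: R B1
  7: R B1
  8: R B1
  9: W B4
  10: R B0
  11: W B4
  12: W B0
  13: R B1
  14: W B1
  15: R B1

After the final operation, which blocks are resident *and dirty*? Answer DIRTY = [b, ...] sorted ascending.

DIRTY = [0, 1]

0: R B2 → L2 miss [-]
1: W B0 → L0 miss [D]
2: W B0 → L0 hit [D]
3: W B2 → L2 hit [D]
4: R B5 → L2 miss wb→B2 [-]
5: R B1 → L1 miss [-]
6: R B1 → L1 hit [-]
7: R B1 → L1 hit [-]
8: R B1 → L1 hit [-]
9: W B4 → L1 miss [D]
10: R B0 → L0 hit [D]
11: W B4 → L1 hit [D]
12: W B0 → L0 hit [D]
13: R B1 → L1 miss wb→B4 [-]
14: W B1 → L1 hit [D]
15: R B1 → L1 hit [D]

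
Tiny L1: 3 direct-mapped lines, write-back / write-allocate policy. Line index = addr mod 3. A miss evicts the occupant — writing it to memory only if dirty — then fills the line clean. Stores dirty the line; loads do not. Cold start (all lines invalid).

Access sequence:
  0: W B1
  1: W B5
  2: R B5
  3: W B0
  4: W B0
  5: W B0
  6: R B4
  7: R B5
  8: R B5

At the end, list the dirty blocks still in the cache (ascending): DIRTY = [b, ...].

0: W B1 -> L1 miss  d=D]
1: W B5 -> L2 miss  d=D]
2: R B5 -> L2 hit  d=D]
3: W B0 -> L0 miss  d=D]
4: W B0 -> L0 hit  d=D]
5: W B0 -> L0 hit  d=D]
6: R B4 -> L1 miss wb->B1  d=-]
7: R B5 -> L2 hit  d=D]
8: R B5 -> L2 hit  d=D]

DIRTY = [0, 5]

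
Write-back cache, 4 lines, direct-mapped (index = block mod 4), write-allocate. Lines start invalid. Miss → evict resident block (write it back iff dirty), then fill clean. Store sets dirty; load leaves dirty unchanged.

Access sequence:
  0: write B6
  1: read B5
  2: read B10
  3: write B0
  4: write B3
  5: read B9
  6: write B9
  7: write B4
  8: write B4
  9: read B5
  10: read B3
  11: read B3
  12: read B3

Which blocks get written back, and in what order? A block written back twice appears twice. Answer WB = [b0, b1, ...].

  0 | W B6 → L2 miss [D]
  1 | R B5 → L1 miss [-]
  2 | R B10 → L2 miss wb→B6 [-]
  3 | W B0 → L0 miss [D]
  4 | W B3 → L3 miss [D]
  5 | R B9 → L1 miss [-]
  6 | W B9 → L1 hit [D]
  7 | W B4 → L0 miss wb→B0 [D]
  8 | W B4 → L0 hit [D]
  9 | R B5 → L1 miss wb→B9 [-]
  10 | R B3 → L3 hit [D]
  11 | R B3 → L3 hit [D]
  12 | R B3 → L3 hit [D]

WB = [6, 0, 9]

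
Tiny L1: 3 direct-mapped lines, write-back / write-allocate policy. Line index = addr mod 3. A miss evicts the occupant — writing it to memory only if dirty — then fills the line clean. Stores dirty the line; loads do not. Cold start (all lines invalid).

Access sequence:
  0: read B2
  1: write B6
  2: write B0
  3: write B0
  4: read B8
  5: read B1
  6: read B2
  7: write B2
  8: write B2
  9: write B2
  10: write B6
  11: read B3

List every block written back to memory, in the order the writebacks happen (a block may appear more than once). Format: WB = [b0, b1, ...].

0: R B2 → L2 miss [-]
1: W B6 → L0 miss [D]
2: W B0 → L0 miss wb→B6 [D]
3: W B0 → L0 hit [D]
4: R B8 → L2 miss [-]
5: R B1 → L1 miss [-]
6: R B2 → L2 miss [-]
7: W B2 → L2 hit [D]
8: W B2 → L2 hit [D]
9: W B2 → L2 hit [D]
10: W B6 → L0 miss wb→B0 [D]
11: R B3 → L0 miss wb→B6 [-]

WB = [6, 0, 6]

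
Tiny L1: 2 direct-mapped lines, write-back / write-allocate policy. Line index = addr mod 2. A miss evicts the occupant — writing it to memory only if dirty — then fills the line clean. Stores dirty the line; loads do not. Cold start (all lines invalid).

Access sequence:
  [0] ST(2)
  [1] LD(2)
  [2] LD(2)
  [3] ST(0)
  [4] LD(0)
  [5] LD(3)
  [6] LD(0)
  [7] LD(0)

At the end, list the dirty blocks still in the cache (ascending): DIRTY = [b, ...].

0: W B2 -> L0 miss  d=D]
1: R B2 -> L0 hit  d=D]
2: R B2 -> L0 hit  d=D]
3: W B0 -> L0 miss wb->B2  d=D]
4: R B0 -> L0 hit  d=D]
5: R B3 -> L1 miss  d=-]
6: R B0 -> L0 hit  d=D]
7: R B0 -> L0 hit  d=D]

DIRTY = [0]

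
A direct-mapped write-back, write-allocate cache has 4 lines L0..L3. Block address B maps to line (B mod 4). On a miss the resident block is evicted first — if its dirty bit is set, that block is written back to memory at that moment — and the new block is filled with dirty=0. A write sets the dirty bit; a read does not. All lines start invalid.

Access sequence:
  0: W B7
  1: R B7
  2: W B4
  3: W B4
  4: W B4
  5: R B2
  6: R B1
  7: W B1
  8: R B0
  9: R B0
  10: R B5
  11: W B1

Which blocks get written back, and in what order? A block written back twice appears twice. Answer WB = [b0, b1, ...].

0: W B7 → L3 miss [D]
1: R B7 → L3 hit [D]
2: W B4 → L0 miss [D]
3: W B4 → L0 hit [D]
4: W B4 → L0 hit [D]
5: R B2 → L2 miss [-]
6: R B1 → L1 miss [-]
7: W B1 → L1 hit [D]
8: R B0 → L0 miss wb→B4 [-]
9: R B0 → L0 hit [-]
10: R B5 → L1 miss wb→B1 [-]
11: W B1 → L1 miss [D]

WB = [4, 1]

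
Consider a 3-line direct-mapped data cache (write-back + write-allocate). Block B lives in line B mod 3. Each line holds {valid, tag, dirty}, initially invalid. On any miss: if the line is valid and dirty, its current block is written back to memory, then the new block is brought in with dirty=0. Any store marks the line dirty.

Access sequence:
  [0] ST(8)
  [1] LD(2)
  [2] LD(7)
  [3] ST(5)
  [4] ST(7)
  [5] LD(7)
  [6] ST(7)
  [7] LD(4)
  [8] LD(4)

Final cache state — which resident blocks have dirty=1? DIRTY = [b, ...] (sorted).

0: W B8 → L2 miss [D]
1: R B2 → L2 miss wb→B8 [-]
2: R B7 → L1 miss [-]
3: W B5 → L2 miss [D]
4: W B7 → L1 hit [D]
5: R B7 → L1 hit [D]
6: W B7 → L1 hit [D]
7: R B4 → L1 miss wb→B7 [-]
8: R B4 → L1 hit [-]

DIRTY = [5]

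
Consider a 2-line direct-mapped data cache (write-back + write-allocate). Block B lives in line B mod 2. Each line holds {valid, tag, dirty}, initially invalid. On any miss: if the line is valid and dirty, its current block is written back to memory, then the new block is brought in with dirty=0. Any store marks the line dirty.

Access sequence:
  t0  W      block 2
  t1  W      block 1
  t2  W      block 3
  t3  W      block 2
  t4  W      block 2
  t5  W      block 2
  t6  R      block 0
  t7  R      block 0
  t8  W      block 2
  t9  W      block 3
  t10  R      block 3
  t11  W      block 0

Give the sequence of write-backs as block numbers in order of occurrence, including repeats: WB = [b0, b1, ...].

0: W B2 -> L0 miss  d=D]
1: W B1 -> L1 miss  d=D]
2: W B3 -> L1 miss wb->B1  d=D]
3: W B2 -> L0 hit  d=D]
4: W B2 -> L0 hit  d=D]
5: W B2 -> L0 hit  d=D]
6: R B0 -> L0 miss wb->B2  d=-]
7: R B0 -> L0 hit  d=-]
8: W B2 -> L0 miss  d=D]
9: W B3 -> L1 hit  d=D]
10: R B3 -> L1 hit  d=D]
11: W B0 -> L0 miss wb->B2  d=D]

WB = [1, 2, 2]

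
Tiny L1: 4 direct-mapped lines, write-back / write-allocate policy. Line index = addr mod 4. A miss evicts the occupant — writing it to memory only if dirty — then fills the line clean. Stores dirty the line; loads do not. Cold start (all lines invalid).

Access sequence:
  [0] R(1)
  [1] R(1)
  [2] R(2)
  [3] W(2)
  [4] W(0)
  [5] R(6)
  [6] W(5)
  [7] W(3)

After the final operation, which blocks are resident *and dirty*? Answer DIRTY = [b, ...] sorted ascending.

  0 | R B1 → L1 miss [-]
  1 | R B1 → L1 hit [-]
  2 | R B2 → L2 miss [-]
  3 | W B2 → L2 hit [D]
  4 | W B0 → L0 miss [D]
  5 | R B6 → L2 miss wb→B2 [-]
  6 | W B5 → L1 miss [D]
  7 | W B3 → L3 miss [D]

DIRTY = [0, 3, 5]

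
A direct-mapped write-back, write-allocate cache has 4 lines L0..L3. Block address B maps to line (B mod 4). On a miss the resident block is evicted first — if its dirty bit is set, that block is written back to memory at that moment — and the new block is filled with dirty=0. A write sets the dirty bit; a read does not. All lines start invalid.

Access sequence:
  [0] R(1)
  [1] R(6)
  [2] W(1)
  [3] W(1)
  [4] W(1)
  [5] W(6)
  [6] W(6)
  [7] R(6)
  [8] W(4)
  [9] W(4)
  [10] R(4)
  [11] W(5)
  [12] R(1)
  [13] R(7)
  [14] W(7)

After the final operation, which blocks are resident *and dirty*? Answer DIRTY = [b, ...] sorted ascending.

  0 | R B1 → L1 miss [-]
  1 | R B6 → L2 miss [-]
  2 | W B1 → L1 hit [D]
  3 | W B1 → L1 hit [D]
  4 | W B1 → L1 hit [D]
  5 | W B6 → L2 hit [D]
  6 | W B6 → L2 hit [D]
  7 | R B6 → L2 hit [D]
  8 | W B4 → L0 miss [D]
  9 | W B4 → L0 hit [D]
  10 | R B4 → L0 hit [D]
  11 | W B5 → L1 miss wb→B1 [D]
  12 | R B1 → L1 miss wb→B5 [-]
  13 | R B7 → L3 miss [-]
  14 | W B7 → L3 hit [D]

DIRTY = [4, 6, 7]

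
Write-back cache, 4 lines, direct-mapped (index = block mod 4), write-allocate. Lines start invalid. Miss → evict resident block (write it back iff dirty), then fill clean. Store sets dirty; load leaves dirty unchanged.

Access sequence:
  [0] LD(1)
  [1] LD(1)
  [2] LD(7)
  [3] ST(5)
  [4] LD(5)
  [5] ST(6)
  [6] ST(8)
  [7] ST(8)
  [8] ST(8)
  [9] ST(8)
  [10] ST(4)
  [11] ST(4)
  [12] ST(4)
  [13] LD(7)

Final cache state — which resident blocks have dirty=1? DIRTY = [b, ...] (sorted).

DIRTY = [4, 5, 6]

0: R B1 -> L1 miss  d=-]
1: R B1 -> L1 hit  d=-]
2: R B7 -> L3 miss  d=-]
3: W B5 -> L1 miss  d=D]
4: R B5 -> L1 hit  d=D]
5: W B6 -> L2 miss  d=D]
6: W B8 -> L0 miss  d=D]
7: W B8 -> L0 hit  d=D]
8: W B8 -> L0 hit  d=D]
9: W B8 -> L0 hit  d=D]
10: W B4 -> L0 miss wb->B8  d=D]
11: W B4 -> L0 hit  d=D]
12: W B4 -> L0 hit  d=D]
13: R B7 -> L3 hit  d=-]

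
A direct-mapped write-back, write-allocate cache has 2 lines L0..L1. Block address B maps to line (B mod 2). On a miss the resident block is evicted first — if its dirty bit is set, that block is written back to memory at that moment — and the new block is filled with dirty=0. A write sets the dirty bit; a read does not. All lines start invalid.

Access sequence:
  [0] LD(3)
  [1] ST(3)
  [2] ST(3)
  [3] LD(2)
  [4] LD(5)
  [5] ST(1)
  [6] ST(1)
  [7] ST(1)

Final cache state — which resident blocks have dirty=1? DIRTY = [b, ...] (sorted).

  0 | R B3 → L1 miss [-]
  1 | W B3 → L1 hit [D]
  2 | W B3 → L1 hit [D]
  3 | R B2 → L0 miss [-]
  4 | R B5 → L1 miss wb→B3 [-]
  5 | W B1 → L1 miss [D]
  6 | W B1 → L1 hit [D]
  7 | W B1 → L1 hit [D]

DIRTY = [1]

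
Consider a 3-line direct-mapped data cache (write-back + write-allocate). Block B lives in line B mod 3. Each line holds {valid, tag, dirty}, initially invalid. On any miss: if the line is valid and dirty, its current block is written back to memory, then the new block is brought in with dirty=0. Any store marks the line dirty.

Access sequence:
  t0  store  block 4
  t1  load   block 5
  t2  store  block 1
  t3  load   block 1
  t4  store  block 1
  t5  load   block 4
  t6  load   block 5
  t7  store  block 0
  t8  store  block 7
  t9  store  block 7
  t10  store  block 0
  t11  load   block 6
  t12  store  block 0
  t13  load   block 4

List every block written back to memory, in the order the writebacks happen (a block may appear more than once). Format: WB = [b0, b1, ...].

0: W B4 → L1 miss [D]
1: R B5 → L2 miss [-]
2: W B1 → L1 miss wb→B4 [D]
3: R B1 → L1 hit [D]
4: W B1 → L1 hit [D]
5: R B4 → L1 miss wb→B1 [-]
6: R B5 → L2 hit [-]
7: W B0 → L0 miss [D]
8: W B7 → L1 miss [D]
9: W B7 → L1 hit [D]
10: W B0 → L0 hit [D]
11: R B6 → L0 miss wb→B0 [-]
12: W B0 → L0 miss [D]
13: R B4 → L1 miss wb→B7 [-]

WB = [4, 1, 0, 7]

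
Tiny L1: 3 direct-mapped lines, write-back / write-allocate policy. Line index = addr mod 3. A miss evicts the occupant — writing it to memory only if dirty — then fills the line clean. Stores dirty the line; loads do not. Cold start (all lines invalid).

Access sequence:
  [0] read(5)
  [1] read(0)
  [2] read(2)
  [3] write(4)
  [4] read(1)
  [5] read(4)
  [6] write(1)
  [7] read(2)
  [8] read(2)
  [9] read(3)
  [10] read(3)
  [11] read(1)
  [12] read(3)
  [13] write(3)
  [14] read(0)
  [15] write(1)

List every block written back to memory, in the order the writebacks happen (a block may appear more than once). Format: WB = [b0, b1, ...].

  0 | R B5 → L2 miss [-]
  1 | R B0 → L0 miss [-]
  2 | R B2 → L2 miss [-]
  3 | W B4 → L1 miss [D]
  4 | R B1 → L1 miss wb→B4 [-]
  5 | R B4 → L1 miss [-]
  6 | W B1 → L1 miss [D]
  7 | R B2 → L2 hit [-]
  8 | R B2 → L2 hit [-]
  9 | R B3 → L0 miss [-]
  10 | R B3 → L0 hit [-]
  11 | R B1 → L1 hit [D]
  12 | R B3 → L0 hit [-]
  13 | W B3 → L0 hit [D]
  14 | R B0 → L0 miss wb→B3 [-]
  15 | W B1 → L1 hit [D]

WB = [4, 3]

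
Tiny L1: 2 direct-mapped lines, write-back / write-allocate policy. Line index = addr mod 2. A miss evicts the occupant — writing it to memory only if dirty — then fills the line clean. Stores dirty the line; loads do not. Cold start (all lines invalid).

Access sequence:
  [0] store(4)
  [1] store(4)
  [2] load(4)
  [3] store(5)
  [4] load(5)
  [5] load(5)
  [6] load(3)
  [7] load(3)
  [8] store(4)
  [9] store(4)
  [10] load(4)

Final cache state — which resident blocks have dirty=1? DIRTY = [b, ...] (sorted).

  0 | W B4 → L0 miss [D]
  1 | W B4 → L0 hit [D]
  2 | R B4 → L0 hit [D]
  3 | W B5 → L1 miss [D]
  4 | R B5 → L1 hit [D]
  5 | R B5 → L1 hit [D]
  6 | R B3 → L1 miss wb→B5 [-]
  7 | R B3 → L1 hit [-]
  8 | W B4 → L0 hit [D]
  9 | W B4 → L0 hit [D]
  10 | R B4 → L0 hit [D]

DIRTY = [4]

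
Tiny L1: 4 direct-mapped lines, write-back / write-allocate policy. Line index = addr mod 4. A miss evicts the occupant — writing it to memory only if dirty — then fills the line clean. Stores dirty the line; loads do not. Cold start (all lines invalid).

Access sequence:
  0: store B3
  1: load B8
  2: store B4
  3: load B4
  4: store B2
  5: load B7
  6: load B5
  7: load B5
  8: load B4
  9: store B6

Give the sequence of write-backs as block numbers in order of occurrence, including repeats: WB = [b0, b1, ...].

WB = [3, 2]

  0 | W B3 → L3 miss [D]
  1 | R B8 → L0 miss [-]
  2 | W B4 → L0 miss [D]
  3 | R B4 → L0 hit [D]
  4 | W B2 → L2 miss [D]
  5 | R B7 → L3 miss wb→B3 [-]
  6 | R B5 → L1 miss [-]
  7 | R B5 → L1 hit [-]
  8 | R B4 → L0 hit [D]
  9 | W B6 → L2 miss wb→B2 [D]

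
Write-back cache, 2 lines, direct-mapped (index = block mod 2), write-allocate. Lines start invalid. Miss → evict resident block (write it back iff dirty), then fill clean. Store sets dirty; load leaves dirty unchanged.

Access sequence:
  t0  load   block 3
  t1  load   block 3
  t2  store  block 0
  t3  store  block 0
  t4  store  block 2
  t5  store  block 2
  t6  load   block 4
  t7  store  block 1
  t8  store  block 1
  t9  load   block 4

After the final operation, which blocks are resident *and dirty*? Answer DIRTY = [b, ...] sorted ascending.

DIRTY = [1]

  0 | R B3 → L1 miss [-]
  1 | R B3 → L1 hit [-]
  2 | W B0 → L0 miss [D]
  3 | W B0 → L0 hit [D]
  4 | W B2 → L0 miss wb→B0 [D]
  5 | W B2 → L0 hit [D]
  6 | R B4 → L0 miss wb→B2 [-]
  7 | W B1 → L1 miss [D]
  8 | W B1 → L1 hit [D]
  9 | R B4 → L0 hit [-]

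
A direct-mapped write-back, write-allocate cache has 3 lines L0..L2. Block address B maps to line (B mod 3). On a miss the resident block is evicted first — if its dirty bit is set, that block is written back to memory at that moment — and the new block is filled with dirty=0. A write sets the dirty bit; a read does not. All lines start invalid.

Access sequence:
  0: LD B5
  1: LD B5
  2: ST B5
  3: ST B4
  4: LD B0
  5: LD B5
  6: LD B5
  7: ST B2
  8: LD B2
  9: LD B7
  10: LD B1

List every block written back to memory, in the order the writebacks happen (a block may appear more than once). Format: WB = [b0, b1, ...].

WB = [5, 4]

0: R B5 -> L2 miss  d=-]
1: R B5 -> L2 hit  d=-]
2: W B5 -> L2 hit  d=D]
3: W B4 -> L1 miss  d=D]
4: R B0 -> L0 miss  d=-]
5: R B5 -> L2 hit  d=D]
6: R B5 -> L2 hit  d=D]
7: W B2 -> L2 miss wb->B5  d=D]
8: R B2 -> L2 hit  d=D]
9: R B7 -> L1 miss wb->B4  d=-]
10: R B1 -> L1 miss  d=-]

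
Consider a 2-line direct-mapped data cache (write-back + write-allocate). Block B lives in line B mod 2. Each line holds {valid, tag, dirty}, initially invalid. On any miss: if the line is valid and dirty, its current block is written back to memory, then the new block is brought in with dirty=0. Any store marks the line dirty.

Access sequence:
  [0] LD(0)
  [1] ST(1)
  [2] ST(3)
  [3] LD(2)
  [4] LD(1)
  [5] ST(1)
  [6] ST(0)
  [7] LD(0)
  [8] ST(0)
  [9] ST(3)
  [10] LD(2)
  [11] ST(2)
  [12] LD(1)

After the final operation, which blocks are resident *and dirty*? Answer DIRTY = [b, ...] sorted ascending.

DIRTY = [2]

0: R B0 -> L0 miss  d=-]
1: W B1 -> L1 miss  d=D]
2: W B3 -> L1 miss wb->B1  d=D]
3: R B2 -> L0 miss  d=-]
4: R B1 -> L1 miss wb->B3  d=-]
5: W B1 -> L1 hit  d=D]
6: W B0 -> L0 miss  d=D]
7: R B0 -> L0 hit  d=D]
8: W B0 -> L0 hit  d=D]
9: W B3 -> L1 miss wb->B1  d=D]
10: R B2 -> L0 miss wb->B0  d=-]
11: W B2 -> L0 hit  d=D]
12: R B1 -> L1 miss wb->B3  d=-]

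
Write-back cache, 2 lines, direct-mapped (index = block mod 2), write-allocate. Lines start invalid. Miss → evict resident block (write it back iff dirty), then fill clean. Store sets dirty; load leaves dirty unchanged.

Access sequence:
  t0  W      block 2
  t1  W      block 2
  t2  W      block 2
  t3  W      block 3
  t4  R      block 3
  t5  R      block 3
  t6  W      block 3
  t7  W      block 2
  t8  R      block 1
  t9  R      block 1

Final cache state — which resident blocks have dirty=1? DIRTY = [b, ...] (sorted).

0: W B2 → L0 miss [D]
1: W B2 → L0 hit [D]
2: W B2 → L0 hit [D]
3: W B3 → L1 miss [D]
4: R B3 → L1 hit [D]
5: R B3 → L1 hit [D]
6: W B3 → L1 hit [D]
7: W B2 → L0 hit [D]
8: R B1 → L1 miss wb→B3 [-]
9: R B1 → L1 hit [-]

DIRTY = [2]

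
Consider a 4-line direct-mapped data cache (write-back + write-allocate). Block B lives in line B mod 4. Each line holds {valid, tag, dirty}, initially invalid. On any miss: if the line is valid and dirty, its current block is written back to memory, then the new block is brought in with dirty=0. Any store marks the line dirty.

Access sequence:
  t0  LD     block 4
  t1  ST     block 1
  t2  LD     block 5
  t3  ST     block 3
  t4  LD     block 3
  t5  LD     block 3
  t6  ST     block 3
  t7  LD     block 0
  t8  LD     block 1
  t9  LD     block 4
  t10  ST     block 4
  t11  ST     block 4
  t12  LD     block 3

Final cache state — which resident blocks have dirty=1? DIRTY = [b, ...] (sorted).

  0 | R B4 → L0 miss [-]
  1 | W B1 → L1 miss [D]
  2 | R B5 → L1 miss wb→B1 [-]
  3 | W B3 → L3 miss [D]
  4 | R B3 → L3 hit [D]
  5 | R B3 → L3 hit [D]
  6 | W B3 → L3 hit [D]
  7 | R B0 → L0 miss [-]
  8 | R B1 → L1 miss [-]
  9 | R B4 → L0 miss [-]
  10 | W B4 → L0 hit [D]
  11 | W B4 → L0 hit [D]
  12 | R B3 → L3 hit [D]

DIRTY = [3, 4]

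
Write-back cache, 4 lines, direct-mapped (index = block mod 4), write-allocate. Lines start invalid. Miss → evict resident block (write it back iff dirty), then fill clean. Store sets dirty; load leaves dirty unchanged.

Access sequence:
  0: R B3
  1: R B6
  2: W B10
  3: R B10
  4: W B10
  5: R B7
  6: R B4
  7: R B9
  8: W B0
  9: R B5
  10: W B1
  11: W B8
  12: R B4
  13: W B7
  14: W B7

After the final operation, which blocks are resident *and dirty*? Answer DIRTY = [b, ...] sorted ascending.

0: R B3 → L3 miss [-]
1: R B6 → L2 miss [-]
2: W B10 → L2 miss [D]
3: R B10 → L2 hit [D]
4: W B10 → L2 hit [D]
5: R B7 → L3 miss [-]
6: R B4 → L0 miss [-]
7: R B9 → L1 miss [-]
8: W B0 → L0 miss [D]
9: R B5 → L1 miss [-]
10: W B1 → L1 miss [D]
11: W B8 → L0 miss wb→B0 [D]
12: R B4 → L0 miss wb→B8 [-]
13: W B7 → L3 hit [D]
14: W B7 → L3 hit [D]

DIRTY = [1, 7, 10]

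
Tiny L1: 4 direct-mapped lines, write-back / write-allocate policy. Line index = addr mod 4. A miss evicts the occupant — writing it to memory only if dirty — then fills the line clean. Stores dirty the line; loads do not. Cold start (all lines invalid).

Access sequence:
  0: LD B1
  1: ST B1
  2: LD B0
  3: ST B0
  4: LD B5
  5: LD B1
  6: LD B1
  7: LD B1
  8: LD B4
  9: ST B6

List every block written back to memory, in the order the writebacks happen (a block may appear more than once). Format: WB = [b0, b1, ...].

WB = [1, 0]

0: R B1 -> L1 miss  d=-]
1: W B1 -> L1 hit  d=D]
2: R B0 -> L0 miss  d=-]
3: W B0 -> L0 hit  d=D]
4: R B5 -> L1 miss wb->B1  d=-]
5: R B1 -> L1 miss  d=-]
6: R B1 -> L1 hit  d=-]
7: R B1 -> L1 hit  d=-]
8: R B4 -> L0 miss wb->B0  d=-]
9: W B6 -> L2 miss  d=D]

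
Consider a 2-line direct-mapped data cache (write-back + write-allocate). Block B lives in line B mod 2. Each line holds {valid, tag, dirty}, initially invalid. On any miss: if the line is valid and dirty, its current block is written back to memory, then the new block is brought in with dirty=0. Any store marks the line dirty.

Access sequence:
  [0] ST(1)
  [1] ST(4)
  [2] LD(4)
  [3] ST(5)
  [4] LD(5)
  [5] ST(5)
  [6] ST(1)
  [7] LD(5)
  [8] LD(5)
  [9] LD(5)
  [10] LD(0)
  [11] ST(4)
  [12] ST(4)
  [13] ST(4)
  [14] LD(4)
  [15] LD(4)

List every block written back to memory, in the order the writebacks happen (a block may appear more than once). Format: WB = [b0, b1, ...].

0: W B1 → L1 miss [D]
1: W B4 → L0 miss [D]
2: R B4 → L0 hit [D]
3: W B5 → L1 miss wb→B1 [D]
4: R B5 → L1 hit [D]
5: W B5 → L1 hit [D]
6: W B1 → L1 miss wb→B5 [D]
7: R B5 → L1 miss wb→B1 [-]
8: R B5 → L1 hit [-]
9: R B5 → L1 hit [-]
10: R B0 → L0 miss wb→B4 [-]
11: W B4 → L0 miss [D]
12: W B4 → L0 hit [D]
13: W B4 → L0 hit [D]
14: R B4 → L0 hit [D]
15: R B4 → L0 hit [D]

WB = [1, 5, 1, 4]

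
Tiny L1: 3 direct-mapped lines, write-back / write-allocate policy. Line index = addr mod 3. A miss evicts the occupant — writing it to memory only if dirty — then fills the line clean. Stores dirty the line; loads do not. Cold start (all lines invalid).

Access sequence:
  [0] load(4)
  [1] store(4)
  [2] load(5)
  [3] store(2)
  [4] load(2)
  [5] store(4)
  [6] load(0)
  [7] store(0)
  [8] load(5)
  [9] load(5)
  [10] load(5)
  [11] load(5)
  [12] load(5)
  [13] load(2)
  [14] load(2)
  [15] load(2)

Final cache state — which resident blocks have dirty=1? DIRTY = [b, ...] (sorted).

DIRTY = [0, 4]

0: R B4 -> L1 miss  d=-]
1: W B4 -> L1 hit  d=D]
2: R B5 -> L2 miss  d=-]
3: W B2 -> L2 miss  d=D]
4: R B2 -> L2 hit  d=D]
5: W B4 -> L1 hit  d=D]
6: R B0 -> L0 miss  d=-]
7: W B0 -> L0 hit  d=D]
8: R B5 -> L2 miss wb->B2  d=-]
9: R B5 -> L2 hit  d=-]
10: R B5 -> L2 hit  d=-]
11: R B5 -> L2 hit  d=-]
12: R B5 -> L2 hit  d=-]
13: R B2 -> L2 miss  d=-]
14: R B2 -> L2 hit  d=-]
15: R B2 -> L2 hit  d=-]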